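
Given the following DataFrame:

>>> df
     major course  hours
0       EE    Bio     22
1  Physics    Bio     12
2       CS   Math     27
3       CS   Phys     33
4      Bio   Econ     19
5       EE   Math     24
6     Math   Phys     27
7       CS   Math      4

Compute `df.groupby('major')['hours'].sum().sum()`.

group by major, sum of hours:
major
Bio        19
CS         64
EE         46
Math       27
Physics    12
Name: hours, dtype: int64
The sum of the resulting series is 168.

168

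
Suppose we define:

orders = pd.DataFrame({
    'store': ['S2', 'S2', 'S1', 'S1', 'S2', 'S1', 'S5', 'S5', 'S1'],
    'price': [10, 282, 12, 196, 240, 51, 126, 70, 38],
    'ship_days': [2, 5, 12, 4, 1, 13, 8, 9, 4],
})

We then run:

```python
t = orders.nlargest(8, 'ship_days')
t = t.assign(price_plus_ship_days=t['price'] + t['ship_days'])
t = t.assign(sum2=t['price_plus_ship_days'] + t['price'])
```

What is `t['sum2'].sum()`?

1627

take 8 rows with largest ship_days:
  store  price  ship_days
5    S1     51         13
2    S1     12         12
7    S5     70          9
6    S5    126          8
1    S2    282          5
3    S1    196          4
8    S1     38          4
0    S2     10          2
add column price_plus_ship_days = t['price'] + t['ship_days']:
  store  price  ship_days  price_plus_ship_days
5    S1     51         13                    64
2    S1     12         12                    24
7    S5     70          9                    79
6    S5    126          8                   134
1    S2    282          5                   287
3    S1    196          4                   200
8    S1     38          4                    42
0    S2     10          2                    12
add column sum2 = t['price_plus_ship_days'] + t['price']:
  store  price  ship_days  price_plus_ship_days  sum2
5    S1     51         13                    64   115
2    S1     12         12                    24    36
7    S5     70          9                    79   149
6    S5    126          8                   134   260
1    S2    282          5                   287   569
3    S1    196          4                   200   396
8    S1     38          4                    42    80
0    S2     10          2                    12    22
Finally, sum of column 'sum2' = 1627.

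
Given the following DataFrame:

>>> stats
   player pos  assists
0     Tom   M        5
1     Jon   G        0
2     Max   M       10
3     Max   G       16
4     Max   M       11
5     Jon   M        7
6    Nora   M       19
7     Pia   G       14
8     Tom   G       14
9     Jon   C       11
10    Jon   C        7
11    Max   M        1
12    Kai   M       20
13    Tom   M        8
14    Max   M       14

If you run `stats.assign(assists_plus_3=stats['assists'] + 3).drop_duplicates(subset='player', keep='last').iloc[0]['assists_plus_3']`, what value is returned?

add column assists_plus_3 = stats['assists'] + 3:
   player pos  assists  assists_plus_3
0     Tom   M        5               8
1     Jon   G        0               3
2     Max   M       10              13
3     Max   G       16              19
4     Max   M       11              14
5     Jon   M        7              10
6    Nora   M       19              22
7     Pia   G       14              17
8     Tom   G       14              17
9     Jon   C       11              14
10    Jon   C        7              10
11    Max   M        1               4
12    Kai   M       20              23
13    Tom   M        8              11
14    Max   M       14              17
drop duplicate player (keep=last):
   player pos  assists  assists_plus_3
6    Nora   M       19              22
7     Pia   G       14              17
10    Jon   C        7              10
12    Kai   M       20              23
13    Tom   M        8              11
14    Max   M       14              17
Then the value at position 0, column 'assists_plus_3': 22

22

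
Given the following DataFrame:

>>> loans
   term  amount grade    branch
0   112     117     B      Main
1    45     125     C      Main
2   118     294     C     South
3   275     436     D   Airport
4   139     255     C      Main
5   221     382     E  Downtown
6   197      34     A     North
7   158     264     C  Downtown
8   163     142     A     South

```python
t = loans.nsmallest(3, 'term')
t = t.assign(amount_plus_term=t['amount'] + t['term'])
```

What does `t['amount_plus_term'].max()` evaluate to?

take 3 rows with smallest term:
   term  amount grade branch
1    45     125     C   Main
0   112     117     B   Main
2   118     294     C  South
add column amount_plus_term = t['amount'] + t['term']:
   term  amount grade branch  amount_plus_term
1    45     125     C   Main               170
0   112     117     B   Main               229
2   118     294     C  South               412
Then the max of column 'amount_plus_term': 412

412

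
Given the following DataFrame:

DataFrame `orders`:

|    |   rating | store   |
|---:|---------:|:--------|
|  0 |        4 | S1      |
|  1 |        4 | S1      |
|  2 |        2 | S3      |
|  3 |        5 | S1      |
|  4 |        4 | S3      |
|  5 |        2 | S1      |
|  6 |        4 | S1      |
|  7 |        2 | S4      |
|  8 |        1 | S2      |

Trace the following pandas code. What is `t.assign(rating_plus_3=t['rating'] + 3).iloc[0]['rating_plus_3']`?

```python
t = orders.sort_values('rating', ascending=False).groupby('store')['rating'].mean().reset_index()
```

sort by rating descending:
   rating store
3       5    S1
0       4    S1
1       4    S1
4       4    S3
6       4    S1
2       2    S3
5       2    S1
7       2    S4
8       1    S2
group by store, mean of rating:
store
S1    3.8
S2    1.0
S3    3.0
S4    2.0
Name: rating, dtype: float64
reset_index():
  store  rating
0    S1     3.8
1    S2     1.0
2    S3     3.0
3    S4     2.0
add column rating_plus_3 = t['rating'] + 3:
  store  rating  rating_plus_3
0    S1     3.8            6.8
1    S2     1.0            4.0
2    S3     3.0            6.0
3    S4     2.0            5.0
Hence 6.8.

6.8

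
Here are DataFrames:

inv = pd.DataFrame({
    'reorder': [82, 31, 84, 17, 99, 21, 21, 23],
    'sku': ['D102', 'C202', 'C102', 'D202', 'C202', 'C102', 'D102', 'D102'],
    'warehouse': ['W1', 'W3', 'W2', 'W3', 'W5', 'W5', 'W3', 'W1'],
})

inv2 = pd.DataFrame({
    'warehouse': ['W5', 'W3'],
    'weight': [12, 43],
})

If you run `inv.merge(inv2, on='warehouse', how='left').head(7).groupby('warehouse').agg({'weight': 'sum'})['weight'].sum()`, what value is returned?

153.0

merge on 'warehouse' (how='left') → 8 rows:
   reorder   sku warehouse  weight
0       82  D102        W1     NaN
1       31  C202        W3    43.0
2       84  C102        W2     NaN
3       17  D202        W3    43.0
4       99  C202        W5    12.0
5       21  C102        W5    12.0
6       21  D102        W3    43.0
7       23  D102        W1     NaN
take first 7 rows:
   reorder   sku warehouse  weight
0       82  D102        W1     NaN
1       31  C202        W3    43.0
2       84  C102        W2     NaN
3       17  D202        W3    43.0
4       99  C202        W5    12.0
5       21  C102        W5    12.0
6       21  D102        W3    43.0
group by warehouse, sum of weight:
           weight
warehouse        
W1            0.0
W2            0.0
W3          129.0
W5           24.0
Taking the sum of column 'weight' gives 153.0.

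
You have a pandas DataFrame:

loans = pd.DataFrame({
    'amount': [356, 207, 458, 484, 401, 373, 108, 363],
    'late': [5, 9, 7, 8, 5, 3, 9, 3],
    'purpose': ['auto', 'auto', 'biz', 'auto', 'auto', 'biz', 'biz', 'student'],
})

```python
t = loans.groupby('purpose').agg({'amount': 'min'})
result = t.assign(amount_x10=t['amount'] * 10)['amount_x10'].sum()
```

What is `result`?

group by purpose, min of amount:
         amount
purpose        
auto        207
biz         108
student     363
add column amount_x10 = t['amount'] * 10:
         amount  amount_x10
purpose                    
auto        207        2070
biz         108        1080
student     363        3630
Finally, sum of column 'amount_x10' = 6780.

6780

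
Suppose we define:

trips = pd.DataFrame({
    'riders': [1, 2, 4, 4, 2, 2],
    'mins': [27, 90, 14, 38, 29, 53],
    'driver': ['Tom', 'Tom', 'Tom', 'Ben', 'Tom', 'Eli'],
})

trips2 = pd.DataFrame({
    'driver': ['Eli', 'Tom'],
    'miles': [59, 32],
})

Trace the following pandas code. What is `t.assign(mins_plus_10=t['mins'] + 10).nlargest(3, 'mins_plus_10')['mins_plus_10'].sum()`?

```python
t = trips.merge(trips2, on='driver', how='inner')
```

202

merge on 'driver' (how='inner') → 5 rows:
   riders  mins driver  miles
0       1    27    Tom     32
1       2    90    Tom     32
2       4    14    Tom     32
3       2    29    Tom     32
4       2    53    Eli     59
add column mins_plus_10 = t['mins'] + 10:
   riders  mins driver  miles  mins_plus_10
0       1    27    Tom     32            37
1       2    90    Tom     32           100
2       4    14    Tom     32            24
3       2    29    Tom     32            39
4       2    53    Eli     59            63
take 3 rows with largest mins_plus_10:
   riders  mins driver  miles  mins_plus_10
1       2    90    Tom     32           100
4       2    53    Eli     59            63
3       2    29    Tom     32            39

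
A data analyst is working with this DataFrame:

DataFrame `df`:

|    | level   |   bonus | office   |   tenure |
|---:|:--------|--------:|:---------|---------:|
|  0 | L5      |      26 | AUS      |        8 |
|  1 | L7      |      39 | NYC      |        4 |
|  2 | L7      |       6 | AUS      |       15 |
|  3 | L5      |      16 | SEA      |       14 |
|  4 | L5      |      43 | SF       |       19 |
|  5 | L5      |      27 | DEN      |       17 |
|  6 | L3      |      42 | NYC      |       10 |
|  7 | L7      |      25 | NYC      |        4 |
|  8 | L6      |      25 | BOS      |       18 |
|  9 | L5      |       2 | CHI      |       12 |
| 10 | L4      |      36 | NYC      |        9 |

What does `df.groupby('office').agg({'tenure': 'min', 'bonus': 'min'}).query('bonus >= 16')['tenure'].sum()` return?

group by office: min(tenure), min(bonus):
        tenure  bonus
office               
AUS          8      6
BOS         18     25
CHI         12      2
DEN         17     27
NYC          4     25
SEA         14     16
SF          19     43
filter rows where bonus >= 16:
        tenure  bonus
office               
BOS         18     25
DEN         17     27
NYC          4     25
SEA         14     16
SF          19     43
Reading off the sum of column 'tenure', we get 72.

72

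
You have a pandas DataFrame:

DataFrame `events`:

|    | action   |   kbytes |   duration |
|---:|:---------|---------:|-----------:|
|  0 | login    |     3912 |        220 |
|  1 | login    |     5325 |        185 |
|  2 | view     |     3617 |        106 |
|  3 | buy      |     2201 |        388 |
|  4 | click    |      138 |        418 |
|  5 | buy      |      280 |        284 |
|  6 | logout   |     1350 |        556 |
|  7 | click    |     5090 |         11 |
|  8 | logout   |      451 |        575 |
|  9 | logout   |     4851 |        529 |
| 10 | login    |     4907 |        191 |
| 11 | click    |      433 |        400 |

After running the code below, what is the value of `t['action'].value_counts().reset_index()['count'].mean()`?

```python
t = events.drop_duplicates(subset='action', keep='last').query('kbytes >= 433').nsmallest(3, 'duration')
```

drop duplicate action (keep=last):
    action  kbytes  duration
2     view    3617       106
5      buy     280       284
9   logout    4851       529
10   login    4907       191
11   click     433       400
filter rows where kbytes >= 433:
    action  kbytes  duration
2     view    3617       106
9   logout    4851       529
10   login    4907       191
11   click     433       400
take 3 rows with smallest duration:
   action  kbytes  duration
2    view    3617       106
10  login    4907       191
11  click     433       400
value_counts of action:
action
view     1
login    1
click    1
Name: count, dtype: int64
reset_index():
  action  count
0   view      1
1  login      1
2  click      1

1.0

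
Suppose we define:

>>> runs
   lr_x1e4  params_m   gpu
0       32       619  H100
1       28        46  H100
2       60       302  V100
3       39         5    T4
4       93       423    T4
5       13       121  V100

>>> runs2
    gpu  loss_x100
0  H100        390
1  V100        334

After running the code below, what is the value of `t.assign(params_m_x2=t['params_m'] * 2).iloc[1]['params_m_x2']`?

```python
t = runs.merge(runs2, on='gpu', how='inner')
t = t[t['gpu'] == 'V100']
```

merge on 'gpu' (how='inner') → 4 rows:
   lr_x1e4  params_m   gpu  loss_x100
0       32       619  H100        390
1       28        46  H100        390
2       60       302  V100        334
3       13       121  V100        334
filter rows where gpu == 'V100':
   lr_x1e4  params_m   gpu  loss_x100
2       60       302  V100        334
3       13       121  V100        334
add column params_m_x2 = t['params_m'] * 2:
   lr_x1e4  params_m   gpu  loss_x100  params_m_x2
2       60       302  V100        334          604
3       13       121  V100        334          242

242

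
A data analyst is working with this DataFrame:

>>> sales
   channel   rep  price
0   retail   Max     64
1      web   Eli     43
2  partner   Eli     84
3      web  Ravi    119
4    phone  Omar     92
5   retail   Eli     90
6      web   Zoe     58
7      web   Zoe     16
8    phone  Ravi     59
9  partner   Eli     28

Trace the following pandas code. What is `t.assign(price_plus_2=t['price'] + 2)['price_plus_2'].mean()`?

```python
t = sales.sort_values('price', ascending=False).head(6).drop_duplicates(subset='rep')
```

93.25

sort by price descending:
   channel   rep  price
3      web  Ravi    119
4    phone  Omar     92
5   retail   Eli     90
2  partner   Eli     84
0   retail   Max     64
8    phone  Ravi     59
6      web   Zoe     58
1      web   Eli     43
9  partner   Eli     28
7      web   Zoe     16
take first 6 rows:
   channel   rep  price
3      web  Ravi    119
4    phone  Omar     92
5   retail   Eli     90
2  partner   Eli     84
0   retail   Max     64
8    phone  Ravi     59
drop duplicate rep (keep=first):
  channel   rep  price
3     web  Ravi    119
4   phone  Omar     92
5  retail   Eli     90
0  retail   Max     64
add column price_plus_2 = t['price'] + 2:
  channel   rep  price  price_plus_2
3     web  Ravi    119           121
4   phone  Omar     92            94
5  retail   Eli     90            92
0  retail   Max     64            66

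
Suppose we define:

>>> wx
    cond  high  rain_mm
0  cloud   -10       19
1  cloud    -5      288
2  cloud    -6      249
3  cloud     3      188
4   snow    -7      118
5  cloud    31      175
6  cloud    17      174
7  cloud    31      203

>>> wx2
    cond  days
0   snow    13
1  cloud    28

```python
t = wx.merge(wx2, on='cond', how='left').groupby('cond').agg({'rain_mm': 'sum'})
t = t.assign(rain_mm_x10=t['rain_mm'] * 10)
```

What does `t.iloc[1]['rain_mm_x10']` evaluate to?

merge on 'cond' (how='left') → 8 rows:
    cond  high  rain_mm  days
0  cloud   -10       19    28
1  cloud    -5      288    28
2  cloud    -6      249    28
3  cloud     3      188    28
4   snow    -7      118    13
5  cloud    31      175    28
6  cloud    17      174    28
7  cloud    31      203    28
group by cond, sum of rain_mm:
       rain_mm
cond          
cloud     1296
snow       118
add column rain_mm_x10 = t['rain_mm'] * 10:
       rain_mm  rain_mm_x10
cond                       
cloud     1296        12960
snow       118         1180

1180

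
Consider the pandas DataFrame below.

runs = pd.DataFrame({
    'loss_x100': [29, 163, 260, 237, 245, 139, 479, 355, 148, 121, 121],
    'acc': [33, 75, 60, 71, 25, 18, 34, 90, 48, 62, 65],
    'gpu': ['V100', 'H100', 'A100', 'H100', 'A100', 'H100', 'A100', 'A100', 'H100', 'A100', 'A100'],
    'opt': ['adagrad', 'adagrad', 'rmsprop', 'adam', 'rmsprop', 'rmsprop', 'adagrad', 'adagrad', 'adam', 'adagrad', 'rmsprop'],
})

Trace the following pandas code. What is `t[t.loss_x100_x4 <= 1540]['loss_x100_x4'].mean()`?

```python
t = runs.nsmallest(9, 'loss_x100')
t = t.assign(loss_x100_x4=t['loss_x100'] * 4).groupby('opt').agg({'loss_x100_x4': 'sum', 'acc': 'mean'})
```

1396.0

take 9 rows with smallest loss_x100:
    loss_x100  acc   gpu      opt
0          29   33  V100  adagrad
9         121   62  A100  adagrad
10        121   65  A100  rmsprop
5         139   18  H100  rmsprop
8         148   48  H100     adam
1         163   75  H100  adagrad
3         237   71  H100     adam
4         245   25  A100  rmsprop
2         260   60  A100  rmsprop
add column loss_x100_x4 = t['loss_x100'] * 4:
    loss_x100  acc   gpu      opt  loss_x100_x4
0          29   33  V100  adagrad           116
9         121   62  A100  adagrad           484
10        121   65  A100  rmsprop           484
5         139   18  H100  rmsprop           556
8         148   48  H100     adam           592
1         163   75  H100  adagrad           652
3         237   71  H100     adam           948
4         245   25  A100  rmsprop           980
2         260   60  A100  rmsprop          1040
group by opt: sum(loss_x100_x4), mean(acc):
         loss_x100_x4        acc
opt                             
adagrad          1252  56.666667
adam             1540  59.500000
rmsprop          3060  42.000000
filter rows where loss_x100_x4 <= 1540:
         loss_x100_x4        acc
opt                             
adagrad          1252  56.666667
adam             1540  59.500000
The mean of column 'loss_x100_x4' is 1396.0.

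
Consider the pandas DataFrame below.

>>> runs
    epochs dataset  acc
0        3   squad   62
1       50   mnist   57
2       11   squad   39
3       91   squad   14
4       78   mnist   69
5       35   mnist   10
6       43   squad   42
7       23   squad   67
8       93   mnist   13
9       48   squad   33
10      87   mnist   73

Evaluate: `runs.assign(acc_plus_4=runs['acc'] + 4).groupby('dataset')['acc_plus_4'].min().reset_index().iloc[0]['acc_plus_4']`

14

add column acc_plus_4 = runs['acc'] + 4:
    epochs dataset  acc  acc_plus_4
0        3   squad   62          66
1       50   mnist   57          61
2       11   squad   39          43
3       91   squad   14          18
4       78   mnist   69          73
5       35   mnist   10          14
6       43   squad   42          46
7       23   squad   67          71
8       93   mnist   13          17
9       48   squad   33          37
10      87   mnist   73          77
group by dataset, min of acc_plus_4:
dataset
mnist    14
squad    18
Name: acc_plus_4, dtype: int64
reset_index():
  dataset  acc_plus_4
0   mnist          14
1   squad          18
Hence 14.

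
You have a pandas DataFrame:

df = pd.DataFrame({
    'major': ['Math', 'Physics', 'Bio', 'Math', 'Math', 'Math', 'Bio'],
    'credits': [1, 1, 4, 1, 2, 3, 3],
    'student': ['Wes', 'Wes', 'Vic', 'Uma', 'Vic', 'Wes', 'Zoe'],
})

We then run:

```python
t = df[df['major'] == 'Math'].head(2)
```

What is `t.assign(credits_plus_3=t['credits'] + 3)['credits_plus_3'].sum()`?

filter rows where major == 'Math':
  major  credits student
0  Math        1     Wes
3  Math        1     Uma
4  Math        2     Vic
5  Math        3     Wes
take first 2 rows:
  major  credits student
0  Math        1     Wes
3  Math        1     Uma
add column credits_plus_3 = t['credits'] + 3:
  major  credits student  credits_plus_3
0  Math        1     Wes               4
3  Math        1     Uma               4
Finally, sum of column 'credits_plus_3' = 8.

8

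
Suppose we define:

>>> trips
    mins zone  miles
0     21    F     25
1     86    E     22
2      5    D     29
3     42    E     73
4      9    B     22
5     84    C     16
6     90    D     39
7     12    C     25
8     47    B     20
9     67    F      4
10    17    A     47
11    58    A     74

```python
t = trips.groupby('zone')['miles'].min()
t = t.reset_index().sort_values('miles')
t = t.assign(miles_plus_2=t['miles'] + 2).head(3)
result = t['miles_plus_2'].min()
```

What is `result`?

group by zone, min of miles:
zone
A    47
B    20
C    16
D    29
E    22
F     4
Name: miles, dtype: int64
reset_index():
  zone  miles
0    A     47
1    B     20
2    C     16
3    D     29
4    E     22
5    F      4
sort by miles:
  zone  miles
5    F      4
2    C     16
1    B     20
4    E     22
3    D     29
0    A     47
add column miles_plus_2 = t['miles'] + 2:
  zone  miles  miles_plus_2
5    F      4             6
2    C     16            18
1    B     20            22
4    E     22            24
3    D     29            31
0    A     47            49
take first 3 rows:
  zone  miles  miles_plus_2
5    F      4             6
2    C     16            18
1    B     20            22

6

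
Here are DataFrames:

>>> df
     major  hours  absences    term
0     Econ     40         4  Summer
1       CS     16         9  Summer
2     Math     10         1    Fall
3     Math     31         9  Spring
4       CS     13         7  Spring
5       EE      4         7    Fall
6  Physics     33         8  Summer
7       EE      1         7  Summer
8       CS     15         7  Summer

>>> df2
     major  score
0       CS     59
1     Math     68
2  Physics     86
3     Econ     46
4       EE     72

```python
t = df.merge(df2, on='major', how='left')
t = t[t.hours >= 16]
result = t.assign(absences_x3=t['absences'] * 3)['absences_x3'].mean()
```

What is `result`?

22.5

merge on 'major' (how='left') → 9 rows:
     major  hours  absences    term  score
0     Econ     40         4  Summer     46
1       CS     16         9  Summer     59
2     Math     10         1    Fall     68
3     Math     31         9  Spring     68
4       CS     13         7  Spring     59
5       EE      4         7    Fall     72
6  Physics     33         8  Summer     86
7       EE      1         7  Summer     72
8       CS     15         7  Summer     59
filter rows where hours >= 16:
     major  hours  absences    term  score
0     Econ     40         4  Summer     46
1       CS     16         9  Summer     59
3     Math     31         9  Spring     68
6  Physics     33         8  Summer     86
add column absences_x3 = t['absences'] * 3:
     major  hours  absences    term  score  absences_x3
0     Econ     40         4  Summer     46           12
1       CS     16         9  Summer     59           27
3     Math     31         9  Spring     68           27
6  Physics     33         8  Summer     86           24
Reading off the mean of column 'absences_x3', we get 22.5.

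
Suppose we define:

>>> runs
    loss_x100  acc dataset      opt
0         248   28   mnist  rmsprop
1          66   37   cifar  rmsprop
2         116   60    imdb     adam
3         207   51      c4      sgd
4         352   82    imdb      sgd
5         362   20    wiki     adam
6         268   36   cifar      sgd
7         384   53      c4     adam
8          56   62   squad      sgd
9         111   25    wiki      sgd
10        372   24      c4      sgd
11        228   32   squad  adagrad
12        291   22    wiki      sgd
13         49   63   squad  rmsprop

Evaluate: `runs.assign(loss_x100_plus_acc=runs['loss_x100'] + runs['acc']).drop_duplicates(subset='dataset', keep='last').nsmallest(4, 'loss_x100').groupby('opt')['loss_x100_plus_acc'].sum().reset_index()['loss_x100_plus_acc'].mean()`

502.5

add column loss_x100_plus_acc = runs['loss_x100'] + runs['acc']:
    loss_x100  acc dataset      opt  loss_x100_plus_acc
0         248   28   mnist  rmsprop                 276
1          66   37   cifar  rmsprop                 103
2         116   60    imdb     adam                 176
3         207   51      c4      sgd                 258
4         352   82    imdb      sgd                 434
5         362   20    wiki     adam                 382
6         268   36   cifar      sgd                 304
7         384   53      c4     adam                 437
8          56   62   squad      sgd                 118
9         111   25    wiki      sgd                 136
10        372   24      c4      sgd                 396
11        228   32   squad  adagrad                 260
12        291   22    wiki      sgd                 313
13         49   63   squad  rmsprop                 112
drop duplicate dataset (keep=last):
    loss_x100  acc dataset      opt  loss_x100_plus_acc
0         248   28   mnist  rmsprop                 276
4         352   82    imdb      sgd                 434
6         268   36   cifar      sgd                 304
10        372   24      c4      sgd                 396
12        291   22    wiki      sgd                 313
13         49   63   squad  rmsprop                 112
take 4 rows with smallest loss_x100:
    loss_x100  acc dataset      opt  loss_x100_plus_acc
13         49   63   squad  rmsprop                 112
0         248   28   mnist  rmsprop                 276
6         268   36   cifar      sgd                 304
12        291   22    wiki      sgd                 313
group by opt, sum of loss_x100_plus_acc:
opt
rmsprop    388
sgd        617
Name: loss_x100_plus_acc, dtype: int64
reset_index():
       opt  loss_x100_plus_acc
0  rmsprop                 388
1      sgd                 617
Finally, mean of column 'loss_x100_plus_acc' = 502.5.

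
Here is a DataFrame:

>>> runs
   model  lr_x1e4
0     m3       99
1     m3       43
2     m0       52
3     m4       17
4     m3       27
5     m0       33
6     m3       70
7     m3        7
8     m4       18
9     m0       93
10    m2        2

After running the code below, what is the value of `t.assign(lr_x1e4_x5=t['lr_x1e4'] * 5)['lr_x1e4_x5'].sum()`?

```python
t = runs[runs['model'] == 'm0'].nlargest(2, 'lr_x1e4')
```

filter rows where model == 'm0':
  model  lr_x1e4
2    m0       52
5    m0       33
9    m0       93
take 2 rows with largest lr_x1e4:
  model  lr_x1e4
9    m0       93
2    m0       52
add column lr_x1e4_x5 = t['lr_x1e4'] * 5:
  model  lr_x1e4  lr_x1e4_x5
9    m0       93         465
2    m0       52         260
The sum of column 'lr_x1e4_x5' is 725.

725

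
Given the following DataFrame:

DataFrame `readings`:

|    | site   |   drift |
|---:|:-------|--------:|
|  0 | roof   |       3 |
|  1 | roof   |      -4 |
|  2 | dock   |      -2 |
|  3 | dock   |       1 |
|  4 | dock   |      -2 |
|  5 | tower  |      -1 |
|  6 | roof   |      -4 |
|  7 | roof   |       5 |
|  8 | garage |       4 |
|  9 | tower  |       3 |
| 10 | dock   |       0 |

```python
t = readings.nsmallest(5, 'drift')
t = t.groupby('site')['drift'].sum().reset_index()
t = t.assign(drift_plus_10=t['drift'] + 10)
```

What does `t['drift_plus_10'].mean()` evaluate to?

take 5 rows with smallest drift:
    site  drift
1   roof     -4
6   roof     -4
2   dock     -2
4   dock     -2
5  tower     -1
group by site, sum of drift:
site
dock    -4
roof    -8
tower   -1
Name: drift, dtype: int64
reset_index():
    site  drift
0   dock     -4
1   roof     -8
2  tower     -1
add column drift_plus_10 = t['drift'] + 10:
    site  drift  drift_plus_10
0   dock     -4              6
1   roof     -8              2
2  tower     -1              9

5.66666666667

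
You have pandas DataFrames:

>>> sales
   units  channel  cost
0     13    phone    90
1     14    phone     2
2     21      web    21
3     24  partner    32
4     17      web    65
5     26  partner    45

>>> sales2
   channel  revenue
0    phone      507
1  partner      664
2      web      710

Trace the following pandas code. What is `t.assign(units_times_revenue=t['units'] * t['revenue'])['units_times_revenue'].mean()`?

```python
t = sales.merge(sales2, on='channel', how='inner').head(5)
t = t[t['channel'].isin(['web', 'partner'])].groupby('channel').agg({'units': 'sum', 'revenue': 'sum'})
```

merge on 'channel' (how='inner') → 6 rows:
   units  channel  cost  revenue
0     13    phone    90      507
1     14    phone     2      507
2     21      web    21      710
3     24  partner    32      664
4     17      web    65      710
5     26  partner    45      664
take first 5 rows:
   units  channel  cost  revenue
0     13    phone    90      507
1     14    phone     2      507
2     21      web    21      710
3     24  partner    32      664
4     17      web    65      710
filter rows where channel in ['web', 'partner']:
   units  channel  cost  revenue
2     21      web    21      710
3     24  partner    32      664
4     17      web    65      710
group by channel: sum(units), sum(revenue):
         units  revenue
channel                
partner     24      664
web         38     1420
add column units_times_revenue = t['units'] * t['revenue']:
         units  revenue  units_times_revenue
channel                                     
partner     24      664                15936
web         38     1420                53960
The mean of column 'units_times_revenue' is 34948.0.

34948.0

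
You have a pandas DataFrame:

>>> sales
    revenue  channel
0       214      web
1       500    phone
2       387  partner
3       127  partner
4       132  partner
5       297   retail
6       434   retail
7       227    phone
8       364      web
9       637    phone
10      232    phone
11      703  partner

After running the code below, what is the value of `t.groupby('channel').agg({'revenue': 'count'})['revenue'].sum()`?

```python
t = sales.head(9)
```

9

take first 9 rows:
   revenue  channel
0      214      web
1      500    phone
2      387  partner
3      127  partner
4      132  partner
5      297   retail
6      434   retail
7      227    phone
8      364      web
group by channel, count of revenue:
         revenue
channel         
partner        3
phone          2
retail         2
web            2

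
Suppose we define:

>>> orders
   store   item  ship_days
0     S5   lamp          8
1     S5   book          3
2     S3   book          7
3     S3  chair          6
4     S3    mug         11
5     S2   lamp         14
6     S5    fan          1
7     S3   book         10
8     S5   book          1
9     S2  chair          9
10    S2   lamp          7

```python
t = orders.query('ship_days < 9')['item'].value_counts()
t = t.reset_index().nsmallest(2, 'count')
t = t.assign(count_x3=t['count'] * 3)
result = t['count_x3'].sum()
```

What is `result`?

filter rows where ship_days < 9:
   store   item  ship_days
0     S5   lamp          8
1     S5   book          3
2     S3   book          7
3     S3  chair          6
6     S5    fan          1
8     S5   book          1
10    S2   lamp          7
value_counts of item:
item
book     3
lamp     2
chair    1
fan      1
Name: count, dtype: int64
reset_index():
    item  count
0   book      3
1   lamp      2
2  chair      1
3    fan      1
take 2 rows with smallest count:
    item  count
2  chair      1
3    fan      1
add column count_x3 = t['count'] * 3:
    item  count  count_x3
2  chair      1         3
3    fan      1         3

6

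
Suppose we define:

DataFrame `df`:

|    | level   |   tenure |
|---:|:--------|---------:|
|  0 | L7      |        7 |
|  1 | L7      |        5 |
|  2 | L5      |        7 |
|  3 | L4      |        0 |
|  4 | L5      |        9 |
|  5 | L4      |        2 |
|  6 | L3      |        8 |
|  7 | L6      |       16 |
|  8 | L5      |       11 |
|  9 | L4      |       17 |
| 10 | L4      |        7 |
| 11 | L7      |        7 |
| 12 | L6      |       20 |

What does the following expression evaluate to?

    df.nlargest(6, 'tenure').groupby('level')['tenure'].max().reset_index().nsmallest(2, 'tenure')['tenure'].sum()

19

take 6 rows with largest tenure:
   level  tenure
12    L6      20
9     L4      17
7     L6      16
8     L5      11
4     L5       9
6     L3       8
group by level, max of tenure:
level
L3     8
L4    17
L5    11
L6    20
Name: tenure, dtype: int64
reset_index():
  level  tenure
0    L3       8
1    L4      17
2    L5      11
3    L6      20
take 2 rows with smallest tenure:
  level  tenure
0    L3       8
2    L5      11
Reading off the sum of column 'tenure', we get 19.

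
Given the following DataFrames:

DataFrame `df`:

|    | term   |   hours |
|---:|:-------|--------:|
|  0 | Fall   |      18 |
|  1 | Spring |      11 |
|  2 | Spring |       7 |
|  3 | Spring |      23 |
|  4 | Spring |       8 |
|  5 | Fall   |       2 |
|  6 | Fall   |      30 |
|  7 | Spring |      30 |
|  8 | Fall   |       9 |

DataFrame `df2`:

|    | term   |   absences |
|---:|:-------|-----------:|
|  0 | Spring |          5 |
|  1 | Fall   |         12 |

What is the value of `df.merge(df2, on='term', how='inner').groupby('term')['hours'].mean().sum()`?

30.55

merge on 'term' (how='inner') → 9 rows:
     term  hours  absences
0    Fall     18        12
1  Spring     11         5
2  Spring      7         5
3  Spring     23         5
4  Spring      8         5
5    Fall      2        12
6    Fall     30        12
7  Spring     30         5
8    Fall      9        12
group by term, mean of hours:
term
Fall      14.75
Spring    15.80
Name: hours, dtype: float64
Hence 30.55.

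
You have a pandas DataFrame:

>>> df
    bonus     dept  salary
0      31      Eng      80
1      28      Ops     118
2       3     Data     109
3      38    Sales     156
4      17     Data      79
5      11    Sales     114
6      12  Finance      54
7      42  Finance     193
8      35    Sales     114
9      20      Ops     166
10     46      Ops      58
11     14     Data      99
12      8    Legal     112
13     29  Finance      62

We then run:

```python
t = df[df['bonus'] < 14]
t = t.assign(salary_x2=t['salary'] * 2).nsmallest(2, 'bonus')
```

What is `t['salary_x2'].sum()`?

442

filter rows where bonus < 14:
    bonus     dept  salary
2       3     Data     109
5      11    Sales     114
6      12  Finance      54
12      8    Legal     112
add column salary_x2 = t['salary'] * 2:
    bonus     dept  salary  salary_x2
2       3     Data     109        218
5      11    Sales     114        228
6      12  Finance      54        108
12      8    Legal     112        224
take 2 rows with smallest bonus:
    bonus   dept  salary  salary_x2
2       3   Data     109        218
12      8  Legal     112        224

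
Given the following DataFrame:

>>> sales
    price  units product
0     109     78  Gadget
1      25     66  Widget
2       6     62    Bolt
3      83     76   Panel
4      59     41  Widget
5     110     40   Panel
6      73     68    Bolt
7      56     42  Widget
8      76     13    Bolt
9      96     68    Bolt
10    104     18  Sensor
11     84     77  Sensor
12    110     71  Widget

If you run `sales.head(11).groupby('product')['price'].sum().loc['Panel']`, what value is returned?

take first 11 rows:
    price  units product
0     109     78  Gadget
1      25     66  Widget
2       6     62    Bolt
3      83     76   Panel
4      59     41  Widget
5     110     40   Panel
6      73     68    Bolt
7      56     42  Widget
8      76     13    Bolt
9      96     68    Bolt
10    104     18  Sensor
group by product, sum of price:
product
Bolt      251
Gadget    109
Panel     193
Sensor    104
Widget    140
Name: price, dtype: int64
value at index 'Panel' → 193

193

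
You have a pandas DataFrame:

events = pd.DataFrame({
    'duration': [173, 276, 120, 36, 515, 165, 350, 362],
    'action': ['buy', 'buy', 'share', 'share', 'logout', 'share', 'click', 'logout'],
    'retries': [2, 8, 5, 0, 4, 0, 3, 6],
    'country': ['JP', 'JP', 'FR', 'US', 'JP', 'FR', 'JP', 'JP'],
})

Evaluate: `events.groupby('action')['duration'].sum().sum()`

group by action, sum of duration:
action
buy       449
click     350
logout    877
share     321
Name: duration, dtype: int64

1997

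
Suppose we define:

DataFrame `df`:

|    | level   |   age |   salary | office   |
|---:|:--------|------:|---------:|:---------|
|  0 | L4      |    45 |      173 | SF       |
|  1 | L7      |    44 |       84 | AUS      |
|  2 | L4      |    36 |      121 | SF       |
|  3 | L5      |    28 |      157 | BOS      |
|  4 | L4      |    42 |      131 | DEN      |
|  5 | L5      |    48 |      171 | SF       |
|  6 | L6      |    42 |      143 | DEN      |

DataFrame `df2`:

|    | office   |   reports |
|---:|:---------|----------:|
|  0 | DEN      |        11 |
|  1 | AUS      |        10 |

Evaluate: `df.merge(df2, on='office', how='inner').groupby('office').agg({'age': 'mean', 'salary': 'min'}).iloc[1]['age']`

merge on 'office' (how='inner') → 3 rows:
  level  age  salary office  reports
0    L7   44      84    AUS       10
1    L4   42     131    DEN       11
2    L6   42     143    DEN       11
group by office: mean(age), min(salary):
         age  salary
office              
AUS     44.0      84
DEN     42.0     131
So iloc[1]['age'] = 42.0.

42.0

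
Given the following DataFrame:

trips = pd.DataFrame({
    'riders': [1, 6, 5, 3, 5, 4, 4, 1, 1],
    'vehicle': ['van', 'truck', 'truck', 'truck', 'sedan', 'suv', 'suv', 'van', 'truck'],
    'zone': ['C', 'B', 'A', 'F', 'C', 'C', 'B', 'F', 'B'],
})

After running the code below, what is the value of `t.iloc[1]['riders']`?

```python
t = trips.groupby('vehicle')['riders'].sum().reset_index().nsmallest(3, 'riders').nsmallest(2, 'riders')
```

group by vehicle, sum of riders:
vehicle
sedan     5
suv       8
truck    15
van       2
Name: riders, dtype: int64
reset_index():
  vehicle  riders
0   sedan       5
1     suv       8
2   truck      15
3     van       2
take 3 rows with smallest riders:
  vehicle  riders
3     van       2
0   sedan       5
1     suv       8
take 2 rows with smallest riders:
  vehicle  riders
3     van       2
0   sedan       5
Taking the value at position 1, column 'riders' gives 5.

5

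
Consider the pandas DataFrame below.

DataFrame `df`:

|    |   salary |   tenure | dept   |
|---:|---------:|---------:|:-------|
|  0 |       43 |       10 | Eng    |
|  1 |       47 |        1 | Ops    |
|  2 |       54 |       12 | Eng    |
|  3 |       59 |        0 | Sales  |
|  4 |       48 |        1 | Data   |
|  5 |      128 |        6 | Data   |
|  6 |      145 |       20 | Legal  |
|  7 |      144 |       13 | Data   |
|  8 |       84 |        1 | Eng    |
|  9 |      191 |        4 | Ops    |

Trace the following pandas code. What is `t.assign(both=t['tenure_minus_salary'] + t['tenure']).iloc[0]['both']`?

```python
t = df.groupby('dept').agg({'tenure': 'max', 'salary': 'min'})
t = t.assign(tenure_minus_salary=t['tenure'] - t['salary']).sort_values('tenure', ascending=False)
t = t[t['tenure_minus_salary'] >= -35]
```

group by dept: max(tenure), min(salary):
       tenure  salary
dept                 
Data       13      48
Eng        12      43
Legal      20     145
Ops         4      47
Sales       0      59
add column tenure_minus_salary = t['tenure'] - t['salary']:
       tenure  salary  tenure_minus_salary
dept                                      
Data       13      48                  -35
Eng        12      43                  -31
Legal      20     145                 -125
Ops         4      47                  -43
Sales       0      59                  -59
sort by tenure descending:
       tenure  salary  tenure_minus_salary
dept                                      
Legal      20     145                 -125
Data       13      48                  -35
Eng        12      43                  -31
Ops         4      47                  -43
Sales       0      59                  -59
filter rows where tenure_minus_salary >= -35:
      tenure  salary  tenure_minus_salary
dept                                     
Data      13      48                  -35
Eng       12      43                  -31
add column both = t['tenure_minus_salary'] + t['tenure']:
      tenure  salary  tenure_minus_salary  both
dept                                           
Data      13      48                  -35   -22
Eng       12      43                  -31   -19
Taking the value at position 0, column 'both' gives -22.

-22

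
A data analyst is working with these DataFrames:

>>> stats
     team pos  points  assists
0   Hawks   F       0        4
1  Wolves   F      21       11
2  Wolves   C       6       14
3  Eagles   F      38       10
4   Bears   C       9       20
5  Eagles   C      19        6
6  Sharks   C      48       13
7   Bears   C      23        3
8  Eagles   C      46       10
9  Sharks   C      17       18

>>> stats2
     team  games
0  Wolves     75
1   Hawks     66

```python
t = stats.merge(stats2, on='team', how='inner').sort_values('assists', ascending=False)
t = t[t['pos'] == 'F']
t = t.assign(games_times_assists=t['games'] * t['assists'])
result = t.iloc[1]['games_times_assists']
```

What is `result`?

merge on 'team' (how='inner') → 3 rows:
     team pos  points  assists  games
0   Hawks   F       0        4     66
1  Wolves   F      21       11     75
2  Wolves   C       6       14     75
sort by assists descending:
     team pos  points  assists  games
2  Wolves   C       6       14     75
1  Wolves   F      21       11     75
0   Hawks   F       0        4     66
filter rows where pos == 'F':
     team pos  points  assists  games
1  Wolves   F      21       11     75
0   Hawks   F       0        4     66
add column games_times_assists = t['games'] * t['assists']:
     team pos  points  assists  games  games_times_assists
1  Wolves   F      21       11     75                  825
0   Hawks   F       0        4     66                  264
The value at position 1, column 'games_times_assists' is 264.

264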